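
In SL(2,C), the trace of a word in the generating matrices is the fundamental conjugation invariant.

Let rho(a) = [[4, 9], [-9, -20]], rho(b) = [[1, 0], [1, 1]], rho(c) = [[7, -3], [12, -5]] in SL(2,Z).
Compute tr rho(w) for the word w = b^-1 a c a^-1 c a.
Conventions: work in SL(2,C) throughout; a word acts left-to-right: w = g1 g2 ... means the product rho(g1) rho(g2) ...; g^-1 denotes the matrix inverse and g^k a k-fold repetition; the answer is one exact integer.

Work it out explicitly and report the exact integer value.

1945673

rho(b^-1) = [[1, 0], [-1, 1]]
... * rho(a) = [[4, 9], [-9, -20]]  ->  [[4, 9], [-13, -29]]
... * rho(c) = [[7, -3], [12, -5]]  ->  [[136, -57], [-439, 184]]
... * rho(a^-1) = [[-20, -9], [9, 4]]  ->  [[-3233, -1452], [10436, 4687]]
... * rho(c) = [[7, -3], [12, -5]]  ->  [[-40055, 16959], [129296, -54743]]
... * rho(a) = [[4, 9], [-9, -20]]  ->  [[-312851, -699675], [1009871, 2258524]]
tr = -312851 + 2258524 = 1945673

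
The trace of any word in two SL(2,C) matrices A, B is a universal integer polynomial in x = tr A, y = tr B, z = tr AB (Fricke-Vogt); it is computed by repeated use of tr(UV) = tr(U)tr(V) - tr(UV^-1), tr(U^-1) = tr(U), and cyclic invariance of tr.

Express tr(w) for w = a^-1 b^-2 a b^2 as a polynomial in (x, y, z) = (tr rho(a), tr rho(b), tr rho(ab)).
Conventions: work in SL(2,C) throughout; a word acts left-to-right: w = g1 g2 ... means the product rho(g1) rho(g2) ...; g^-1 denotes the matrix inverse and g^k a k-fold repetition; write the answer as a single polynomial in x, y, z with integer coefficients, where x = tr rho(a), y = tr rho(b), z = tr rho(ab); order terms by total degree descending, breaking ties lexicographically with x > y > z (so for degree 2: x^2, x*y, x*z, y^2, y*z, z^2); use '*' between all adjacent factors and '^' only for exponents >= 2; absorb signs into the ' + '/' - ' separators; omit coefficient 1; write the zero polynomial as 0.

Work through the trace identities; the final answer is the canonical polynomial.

-x*y^3*z + x^2*y^2 + y^4 + y^2*z^2 - 4*y^2 + 2

trace(b^2 a) = trace(b) * trace(a b) - trace(a) = y*z - x
trace(b^2) = trace(b) * trace(b) - trace(1) = y^2 - 2
trace(a b^2 a) = trace(a) * trace(b^2 a) - trace(b^2) = x*y*z - x^2 - y^2 + 2
trace(a b a b) = trace(b a) * trace(b a) - trace(1)   [split at repeated b] = z^2 - 2
trace(a b a) = trace(a) * trace(b a) - trace(b) = x*z - y
trace(a b^2 a b) = trace(b) * trace(a b a b) - trace(a b a) = y*z^2 - x*z - y
trace(b^-1 a b^2 a) = trace(a b^2 a) * trace(b) - trace(a b^2 a b) = x*y^2*z - x^2*y - y^3 - y*z^2 + x*z + 3*y
trace(a b^2 a^-1 b^-1) = trace(b^-1 a b^2) * trace(a) - trace(b^-1 a b^2 a) = -x*y^2*z + x^2*y + y^3 + y*z^2 - 3*y
trace(a^-1 b^-2 a b^2) = trace(a b^2 a^-1 b^-1) * trace(b) - trace(a b^2 a^-1) = -x*y^3*z + x^2*y^2 + y^4 + y^2*z^2 - 4*y^2 + 2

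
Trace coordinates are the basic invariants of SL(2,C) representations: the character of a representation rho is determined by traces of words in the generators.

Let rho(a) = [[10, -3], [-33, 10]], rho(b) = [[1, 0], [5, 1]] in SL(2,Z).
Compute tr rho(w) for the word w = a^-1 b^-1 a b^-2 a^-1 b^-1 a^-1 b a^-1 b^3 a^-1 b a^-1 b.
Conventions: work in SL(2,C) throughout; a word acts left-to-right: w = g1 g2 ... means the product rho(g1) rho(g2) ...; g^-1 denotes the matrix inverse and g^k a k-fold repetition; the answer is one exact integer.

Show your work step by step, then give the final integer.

-6263899120

rho(a^-1) = [[10, 3], [33, 10]]
... * rho(b^-1) = [[1, 0], [-5, 1]]  ->  [[-5, 3], [-17, 10]]
... * rho(a) = [[10, -3], [-33, 10]]  ->  [[-149, 45], [-500, 151]]
... * rho(b^-1) = [[1, 0], [-5, 1]]  ->  [[-374, 45], [-1255, 151]]
... * rho(b^-1) = [[1, 0], [-5, 1]]  ->  [[-599, 45], [-2010, 151]]
... * rho(a^-1) = [[10, 3], [33, 10]]  ->  [[-4505, -1347], [-15117, -4520]]
... * rho(b^-1) = [[1, 0], [-5, 1]]  ->  [[2230, -1347], [7483, -4520]]
... * rho(a^-1) = [[10, 3], [33, 10]]  ->  [[-22151, -6780], [-74330, -22751]]
... * rho(b) = [[1, 0], [5, 1]]  ->  [[-56051, -6780], [-188085, -22751]]
... * rho(a^-1) = [[10, 3], [33, 10]]  ->  [[-784250, -235953], [-2631633, -791765]]
... * rho(b) = [[1, 0], [5, 1]]  ->  [[-1964015, -235953], [-6590458, -791765]]
... * rho(b) = [[1, 0], [5, 1]]  ->  [[-3143780, -235953], [-10549283, -791765]]
... * rho(b) = [[1, 0], [5, 1]]  ->  [[-4323545, -235953], [-14508108, -791765]]
... * rho(a^-1) = [[10, 3], [33, 10]]  ->  [[-51021899, -15330165], [-171209325, -51441974]]
... * rho(b) = [[1, 0], [5, 1]]  ->  [[-127672724, -15330165], [-428419195, -51441974]]
... * rho(a^-1) = [[10, 3], [33, 10]]  ->  [[-1782622685, -536319822], [-5981777092, -1799677325]]
... * rho(b) = [[1, 0], [5, 1]]  ->  [[-4464221795, -536319822], [-14980163717, -1799677325]]
tr = -4464221795 + -1799677325 = -6263899120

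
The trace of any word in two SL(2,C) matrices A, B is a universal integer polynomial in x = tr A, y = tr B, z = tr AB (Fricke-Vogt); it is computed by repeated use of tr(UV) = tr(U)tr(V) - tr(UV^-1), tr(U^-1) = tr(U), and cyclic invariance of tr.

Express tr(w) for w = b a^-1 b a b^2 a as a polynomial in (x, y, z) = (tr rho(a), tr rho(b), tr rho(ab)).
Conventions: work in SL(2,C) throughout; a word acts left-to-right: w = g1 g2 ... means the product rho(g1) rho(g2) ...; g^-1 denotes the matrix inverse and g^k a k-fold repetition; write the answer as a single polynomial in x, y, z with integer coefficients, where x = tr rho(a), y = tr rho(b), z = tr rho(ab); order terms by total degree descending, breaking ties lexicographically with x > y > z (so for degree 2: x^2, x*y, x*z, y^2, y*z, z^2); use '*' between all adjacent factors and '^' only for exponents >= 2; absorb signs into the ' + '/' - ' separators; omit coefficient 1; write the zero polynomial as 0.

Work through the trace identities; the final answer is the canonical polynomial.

x*y^2*z^2 - 2*x^2*y*z - y*z^3 + x^3 + x*z^2 + 2*y*z - 3*x

so tr(a b a b) = tr(a b) tr(a b) - tr(1) = z^2 - 2
reduce: tr(a b a) = tr(a) tr(b a) - tr(b) = x*z - y
tr(a b^2 a b) = tr(b) tr(a b a b) - tr(a b a) = y*z^2 - x*z - y
reduce: tr(a^2) = tr(a) tr(a) - tr(1) = x^2 - 2
reduce: tr(a b^2 a) = tr(b) tr(a^2 b) - tr(a^2) = x*y*z - x^2 - y^2 + 2
so tr(b a b^2 a b) = tr(b) tr(a b^2 a b) - tr(a b^2 a) = y^2*z^2 - 2*x*y*z + x^2 - 2
tr(a b a b a b) = tr(a b) tr(a b a b) - tr(a^-1 b^-1) = z^3 - 3*z
tr(b a b) = tr(b) tr(a b) - tr(a) = y*z - x
tr(a b a b a) = tr(a) tr(b a b a) - tr(b a b) = x*z^2 - y*z - x
tr(b a b^2 a b a) = tr(b) tr(a b a b a b) - tr(a b a b a) = y*z^3 - x*z^2 - 2*y*z + x
so tr(b a^-1 b a b^2 a) = tr(b a b^2 a b) tr(a) - tr(b a b^2 a b a) = x*y^2*z^2 - 2*x^2*y*z - y*z^3 + x^3 + x*z^2 + 2*y*z - 3*x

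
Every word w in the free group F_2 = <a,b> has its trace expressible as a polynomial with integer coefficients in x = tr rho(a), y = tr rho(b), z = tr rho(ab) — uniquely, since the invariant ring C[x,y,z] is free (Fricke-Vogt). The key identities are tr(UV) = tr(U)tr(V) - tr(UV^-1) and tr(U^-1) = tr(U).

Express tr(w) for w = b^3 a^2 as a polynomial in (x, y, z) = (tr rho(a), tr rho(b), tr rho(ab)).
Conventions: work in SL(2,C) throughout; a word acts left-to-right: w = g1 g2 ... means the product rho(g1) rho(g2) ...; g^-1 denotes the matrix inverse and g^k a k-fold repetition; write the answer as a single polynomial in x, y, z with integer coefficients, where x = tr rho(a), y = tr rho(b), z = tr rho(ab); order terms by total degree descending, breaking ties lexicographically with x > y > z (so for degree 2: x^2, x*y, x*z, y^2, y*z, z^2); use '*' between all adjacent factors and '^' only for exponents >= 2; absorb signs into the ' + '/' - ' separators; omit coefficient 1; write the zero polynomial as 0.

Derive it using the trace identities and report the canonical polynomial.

tr(a^2 b) = tr(a) * tr(b a) - tr(b)  (reduce the a square) = x*z - y
apply: tr(a^2) = tr(a) * tr(a) - tr(1)  (reduce the a square) = x^2 - 2
use: tr(b a^2 b) = tr(b) * tr(a^2 b) - tr(a^2)  (reduce the b square) = x*y*z - x^2 - y^2 + 2
apply: tr(b^3 a^2) = tr(b) * tr(b a^2 b) - tr(b a^2)  (reduce the b square) = x*y^2*z - x^2*y - y^3 - x*z + 3*y

x*y^2*z - x^2*y - y^3 - x*z + 3*y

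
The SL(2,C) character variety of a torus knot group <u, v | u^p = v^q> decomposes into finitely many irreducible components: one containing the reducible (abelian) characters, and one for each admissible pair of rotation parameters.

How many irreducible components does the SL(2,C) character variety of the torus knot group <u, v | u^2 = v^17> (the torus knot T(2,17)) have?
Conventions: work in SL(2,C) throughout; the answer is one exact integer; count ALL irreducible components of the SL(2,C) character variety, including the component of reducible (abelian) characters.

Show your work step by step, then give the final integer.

In the torus knot group T(2,17), u^2 = v^17 is central, so an irreducible representation sends it to +I or -I (Schur).
So on each irreducible component the traces are pinned: tr(u) = 2*cos(pi*alpha/2) with 1 <= alpha <= 1, tr(v) = 2*cos(pi*beta/17) with 1 <= beta <= 16.
u^2 = (-1)^alpha I and v^17 = (-1)^beta I must agree, so alpha and beta have equal parity.
count pairs: odd alpha (1 choices) x odd beta (8), plus even alpha (0) x even beta (8): 1*8 + 0*8 = 8.
components with irreducible characters: 8; plus the single component of reducible (abelian) characters: total 9.

9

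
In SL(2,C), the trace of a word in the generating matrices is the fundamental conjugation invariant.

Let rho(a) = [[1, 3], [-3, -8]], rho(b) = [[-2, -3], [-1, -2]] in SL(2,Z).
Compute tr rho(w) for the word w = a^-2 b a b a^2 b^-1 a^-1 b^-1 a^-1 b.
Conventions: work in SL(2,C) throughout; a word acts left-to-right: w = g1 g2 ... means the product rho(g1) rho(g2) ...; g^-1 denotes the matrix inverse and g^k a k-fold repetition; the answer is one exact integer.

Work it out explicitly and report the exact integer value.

-14511412

rho(a^-1) = [[-8, -3], [3, 1]]
... * rho(a^-1) = [[-8, -3], [3, 1]]  ->  [[55, 21], [-21, -8]]
... * rho(b) = [[-2, -3], [-1, -2]]  ->  [[-131, -207], [50, 79]]
... * rho(a) = [[1, 3], [-3, -8]]  ->  [[490, 1263], [-187, -482]]
... * rho(b) = [[-2, -3], [-1, -2]]  ->  [[-2243, -3996], [856, 1525]]
... * rho(a) = [[1, 3], [-3, -8]]  ->  [[9745, 25239], [-3719, -9632]]
... * rho(a) = [[1, 3], [-3, -8]]  ->  [[-65972, -172677], [25177, 65899]]
... * rho(b^-1) = [[-2, 3], [1, -2]]  ->  [[-40733, 147438], [15545, -56267]]
... * rho(a^-1) = [[-8, -3], [3, 1]]  ->  [[768178, 269637], [-293161, -102902]]
... * rho(b^-1) = [[-2, 3], [1, -2]]  ->  [[-1266719, 1765260], [483420, -673679]]
... * rho(a^-1) = [[-8, -3], [3, 1]]  ->  [[15429532, 5565417], [-5888397, -2123939]]
... * rho(b) = [[-2, -3], [-1, -2]]  ->  [[-36424481, -57419430], [13900733, 21913069]]
tr = -36424481 + 21913069 = -14511412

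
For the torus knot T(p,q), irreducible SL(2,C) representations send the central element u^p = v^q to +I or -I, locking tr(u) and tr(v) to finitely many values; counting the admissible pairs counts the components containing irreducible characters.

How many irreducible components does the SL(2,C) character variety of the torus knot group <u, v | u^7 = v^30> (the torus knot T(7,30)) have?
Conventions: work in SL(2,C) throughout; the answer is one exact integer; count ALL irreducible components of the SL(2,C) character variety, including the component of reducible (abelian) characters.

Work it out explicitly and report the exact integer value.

For T(7,30): irreducibility forces the central element u^7 = v^30 to one of +I, -I.
This locks tr(u) to 2*cos(pi*alpha/7), alpha in 1..6, and tr(v) to 2*cos(pi*beta/30), beta in 1..29, on each component of irreducible characters.
The two central values (-1)^alpha I and (-1)^beta I must be the same matrix, so alpha and beta share a parity.
count pairs: odd alpha (3 choices) x odd beta (15), plus even alpha (3) x even beta (14): 3*15 + 3*14 = 87.
components with irreducible characters: 87; plus the single component of reducible (abelian) characters: total 88.

88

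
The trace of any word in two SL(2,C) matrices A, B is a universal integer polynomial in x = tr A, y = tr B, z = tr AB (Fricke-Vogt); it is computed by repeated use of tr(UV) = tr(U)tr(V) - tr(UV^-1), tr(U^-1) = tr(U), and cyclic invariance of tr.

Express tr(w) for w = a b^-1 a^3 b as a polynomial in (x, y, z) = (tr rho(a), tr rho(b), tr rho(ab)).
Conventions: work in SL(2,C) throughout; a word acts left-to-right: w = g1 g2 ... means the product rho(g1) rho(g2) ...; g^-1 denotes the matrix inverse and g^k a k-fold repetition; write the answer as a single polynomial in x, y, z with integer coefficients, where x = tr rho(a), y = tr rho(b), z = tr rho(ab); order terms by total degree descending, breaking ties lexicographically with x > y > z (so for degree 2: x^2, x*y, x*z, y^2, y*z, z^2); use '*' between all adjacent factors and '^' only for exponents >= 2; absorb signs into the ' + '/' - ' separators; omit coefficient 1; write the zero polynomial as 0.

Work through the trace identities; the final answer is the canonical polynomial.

tr(a b a) = tr(a) * tr(b a) - tr(b)  (reduce the a square) = x*z - y
tr(b a^3) = tr(a) * tr(a b a) - tr(a b)  (reduce the a square) = x^2*z - x*y - z
tr(a^3 b a) = tr(a) * tr(b a^3) - tr(b a^2)  (reduce the a square) = x^3*z - x^2*y - 2*x*z + y
and tr(b a b a) = tr(b a) * tr(b a) - tr(1)  (split on b) = z^2 - 2
next, tr(b a b) = tr(b) * tr(a b) - tr(a)  (reduce the b square) = y*z - x
tr(b a b a^2) = tr(a) * tr(b a b a) - tr(b a b)  (reduce the a square) = x*z^2 - y*z - x
tr(a^3 b a b) = tr(a) * tr(b a b a^2) - tr(b a b a)  (reduce the a square) = x^2*z^2 - x*y*z - x^2 - z^2 + 2
and tr(a b^-1 a^3 b) = tr(a^3 b a) * tr(b) - tr(a^3 b a b)  (eliminate b^-1) = x^3*y*z - x^2*y^2 - x^2*z^2 - x*y*z + x^2 + y^2 + z^2 - 2

x^3*y*z - x^2*y^2 - x^2*z^2 - x*y*z + x^2 + y^2 + z^2 - 2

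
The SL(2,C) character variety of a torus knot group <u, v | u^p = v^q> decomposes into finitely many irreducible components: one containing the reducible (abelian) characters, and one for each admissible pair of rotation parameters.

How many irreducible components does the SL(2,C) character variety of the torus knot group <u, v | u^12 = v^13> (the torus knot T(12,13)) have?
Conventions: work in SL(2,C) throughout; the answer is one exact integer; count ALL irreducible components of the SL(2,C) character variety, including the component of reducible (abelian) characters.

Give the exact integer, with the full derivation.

In the torus knot group T(12,13), u^12 = v^13 is central, so an irreducible representation sends it to +I or -I (Schur).
So on each irreducible component the traces are pinned: tr(u) = 2*cos(pi*alpha/12) with 1 <= alpha <= 11, tr(v) = 2*cos(pi*beta/13) with 1 <= beta <= 12.
The two central values (-1)^alpha I and (-1)^beta I must be the same matrix, so alpha and beta share a parity.
Counting: 6 odd alphas x 6 odd betas + 5 even alphas x 6 even betas = 36 + 30 = 66.
Total: 66 irreducible-character components + 1 reducible (abelian) component = 67.

67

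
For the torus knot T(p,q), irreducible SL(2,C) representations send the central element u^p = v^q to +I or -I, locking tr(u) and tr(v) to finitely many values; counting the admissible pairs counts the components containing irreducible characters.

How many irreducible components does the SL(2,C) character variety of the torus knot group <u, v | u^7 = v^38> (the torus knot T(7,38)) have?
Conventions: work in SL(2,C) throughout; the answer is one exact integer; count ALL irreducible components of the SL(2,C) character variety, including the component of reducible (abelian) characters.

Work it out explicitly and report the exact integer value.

112

Gamma = < u, v | u^7 = v^38 > (torus knot T(7,38)); the central element u^7 = v^38 acts as +I or -I in any irreducible SL(2,C) representation.
So on each irreducible component the traces are pinned: tr(u) = 2*cos(pi*alpha/7) with 1 <= alpha <= 6, tr(v) = 2*cos(pi*beta/38) with 1 <= beta <= 37.
The two central values (-1)^alpha I and (-1)^beta I must be the same matrix, so alpha and beta share a parity.
Enumerate parity-matched pairs: 3*19 odd-odd plus 3*18 even-even gives 111.
Total: 111 irreducible-character components + 1 reducible (abelian) component = 112.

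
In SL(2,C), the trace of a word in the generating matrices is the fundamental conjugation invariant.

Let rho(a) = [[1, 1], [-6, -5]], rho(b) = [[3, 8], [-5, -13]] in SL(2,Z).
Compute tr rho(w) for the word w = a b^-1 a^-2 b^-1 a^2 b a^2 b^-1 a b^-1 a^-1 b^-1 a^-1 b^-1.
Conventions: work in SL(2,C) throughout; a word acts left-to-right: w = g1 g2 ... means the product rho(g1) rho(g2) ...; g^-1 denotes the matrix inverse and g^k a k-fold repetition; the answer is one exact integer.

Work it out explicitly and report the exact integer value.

-28369370150

rho(a) = [[1, 1], [-6, -5]]
... * rho(b^-1) = [[-13, -8], [5, 3]]  ->  [[-8, -5], [53, 33]]
... * rho(a^-1) = [[-5, -1], [6, 1]]  ->  [[10, 3], [-67, -20]]
... * rho(a^-1) = [[-5, -1], [6, 1]]  ->  [[-32, -7], [215, 47]]
... * rho(b^-1) = [[-13, -8], [5, 3]]  ->  [[381, 235], [-2560, -1579]]
... * rho(a) = [[1, 1], [-6, -5]]  ->  [[-1029, -794], [6914, 5335]]
... * rho(a) = [[1, 1], [-6, -5]]  ->  [[3735, 2941], [-25096, -19761]]
... * rho(b) = [[3, 8], [-5, -13]]  ->  [[-3500, -8353], [23517, 56125]]
... * rho(a) = [[1, 1], [-6, -5]]  ->  [[46618, 38265], [-313233, -257108]]
... * rho(a) = [[1, 1], [-6, -5]]  ->  [[-182972, -144707], [1229415, 972307]]
... * rho(b^-1) = [[-13, -8], [5, 3]]  ->  [[1655101, 1029655], [-11120860, -6918399]]
... * rho(a) = [[1, 1], [-6, -5]]  ->  [[-4522829, -3493174], [30389534, 23471135]]
... * rho(b^-1) = [[-13, -8], [5, 3]]  ->  [[41330907, 25703110], [-277708267, -172702867]]
... * rho(a^-1) = [[-5, -1], [6, 1]]  ->  [[-52435875, -15627797], [352324133, 105005400]]
... * rho(b^-1) = [[-13, -8], [5, 3]]  ->  [[603527390, 372603609], [-4055186729, -2503576864]]
... * rho(a^-1) = [[-5, -1], [6, 1]]  ->  [[-782015296, -230923781], [5254472461, 1551609865]]
... * rho(b^-1) = [[-13, -8], [5, 3]]  ->  [[9011579943, 5563351025], [-60550092668, -37380950093]]
tr = 9011579943 + -37380950093 = -28369370150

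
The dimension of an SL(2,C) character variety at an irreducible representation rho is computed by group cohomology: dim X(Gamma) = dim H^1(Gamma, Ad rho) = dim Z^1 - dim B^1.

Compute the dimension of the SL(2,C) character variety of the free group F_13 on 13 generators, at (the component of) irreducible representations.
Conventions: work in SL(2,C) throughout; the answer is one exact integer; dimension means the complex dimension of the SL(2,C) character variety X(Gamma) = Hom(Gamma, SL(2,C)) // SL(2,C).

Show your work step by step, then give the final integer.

36

The free group F_13: 13 generators, no relators.
Z^1(Gamma, Ad rho) = (sl_2)^13: a cocycle is a free choice of one sl_2 vector per generator, so dim Z^1 = 3*13 = 39.
At an irreducible rho the centralizer of the image in sl_2 is 0, so the coboundary map sl_2 -> Z^1 is injective: dim B^1 = 3.
Therefore dim X = 39 - 3 = 36.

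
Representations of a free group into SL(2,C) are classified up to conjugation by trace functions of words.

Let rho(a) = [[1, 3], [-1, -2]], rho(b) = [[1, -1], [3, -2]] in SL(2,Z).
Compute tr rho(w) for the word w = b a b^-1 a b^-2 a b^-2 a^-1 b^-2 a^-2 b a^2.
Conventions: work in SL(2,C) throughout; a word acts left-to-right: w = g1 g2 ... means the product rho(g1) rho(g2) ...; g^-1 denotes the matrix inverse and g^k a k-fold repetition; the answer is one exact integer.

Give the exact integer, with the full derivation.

-9132046

rho(b) = [[1, -1], [3, -2]]
... * rho(a) = [[1, 3], [-1, -2]]  ->  [[2, 5], [5, 13]]
... * rho(b^-1) = [[-2, 1], [-3, 1]]  ->  [[-19, 7], [-49, 18]]
... * rho(a) = [[1, 3], [-1, -2]]  ->  [[-26, -71], [-67, -183]]
... * rho(b^-1) = [[-2, 1], [-3, 1]]  ->  [[265, -97], [683, -250]]
... * rho(b^-1) = [[-2, 1], [-3, 1]]  ->  [[-239, 168], [-616, 433]]
... * rho(a) = [[1, 3], [-1, -2]]  ->  [[-407, -1053], [-1049, -2714]]
... * rho(b^-1) = [[-2, 1], [-3, 1]]  ->  [[3973, -1460], [10240, -3763]]
... * rho(b^-1) = [[-2, 1], [-3, 1]]  ->  [[-3566, 2513], [-9191, 6477]]
... * rho(a^-1) = [[-2, -3], [1, 1]]  ->  [[9645, 13211], [24859, 34050]]
... * rho(b^-1) = [[-2, 1], [-3, 1]]  ->  [[-58923, 22856], [-151868, 58909]]
... * rho(b^-1) = [[-2, 1], [-3, 1]]  ->  [[49278, -36067], [127009, -92959]]
... * rho(a^-1) = [[-2, -3], [1, 1]]  ->  [[-134623, -183901], [-346977, -473986]]
... * rho(a^-1) = [[-2, -3], [1, 1]]  ->  [[85345, 219968], [219968, 566945]]
... * rho(b) = [[1, -1], [3, -2]]  ->  [[745249, -525281], [1920803, -1353858]]
... * rho(a) = [[1, 3], [-1, -2]]  ->  [[1270530, 3286309], [3274661, 8470125]]
... * rho(a) = [[1, 3], [-1, -2]]  ->  [[-2015779, -2761028], [-5195464, -7116267]]
tr = -2015779 + -7116267 = -9132046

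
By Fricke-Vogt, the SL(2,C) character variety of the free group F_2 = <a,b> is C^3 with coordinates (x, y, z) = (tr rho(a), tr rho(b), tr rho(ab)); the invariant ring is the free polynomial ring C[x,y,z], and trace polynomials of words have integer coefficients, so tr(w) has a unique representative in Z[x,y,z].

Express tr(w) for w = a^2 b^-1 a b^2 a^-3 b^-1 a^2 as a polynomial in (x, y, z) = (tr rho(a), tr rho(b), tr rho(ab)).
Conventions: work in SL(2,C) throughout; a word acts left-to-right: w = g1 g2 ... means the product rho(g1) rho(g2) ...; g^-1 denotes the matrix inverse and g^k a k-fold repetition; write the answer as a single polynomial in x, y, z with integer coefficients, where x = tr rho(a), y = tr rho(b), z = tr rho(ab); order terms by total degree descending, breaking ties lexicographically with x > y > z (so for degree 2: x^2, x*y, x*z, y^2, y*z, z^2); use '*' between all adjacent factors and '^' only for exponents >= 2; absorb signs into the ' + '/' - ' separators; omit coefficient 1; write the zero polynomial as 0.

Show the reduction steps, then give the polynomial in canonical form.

trace(a b a) = trace(a) trace(b a) - trace(b)   [square of a] = x*z - y
trace(a^2 b a) = trace(a) trace(a b a) - trace(a b)   [square of a] = x^2*z - x*y - z
trace(a b a^3) = trace(a) trace(a^2 b a) - trace(a^2 b)   [square of a] = x^3*z - x^2*y - 2*x*z + y
trace(a^5 b) = trace(a) trace(a b a^3) - trace(a b a^2)   [square of a] = x^4*z - x^3*y - 3*x^2*z + 2*x*y + z
trace(b^2 a) = trace(b) trace(a b) - trace(a)   [square of b] = y*z - x
trace(b^2) = trace(b) trace(b) - trace(1)   [square of b] = y^2 - 2
trace(a b^2 a) = trace(a) trace(b^2 a) - trace(b^2)   [square of a] = x*y*z - x^2 - y^2 + 2
trace(b^2 a^3) = trace(a) trace(a b^2 a) - trace(a b^2)   [square of a] = x^2*y*z - x^3 - x*y^2 - y*z + 3*x
trace(a b^2 a^3) = trace(a) trace(b^2 a^3) - trace(b^2 a^2)   [square of a] = x^3*y*z - x^4 - x^2*y^2 - 2*x*y*z + 4*x^2 + y^2 - 2
trace(a^3 b^2 a^2) = trace(a) trace(a b^2 a^3) - trace(a b^2 a^2)   [square of a] = x^4*y*z - x^5 - x^3*y^2 - 3*x^2*y*z + 5*x^3 + 2*x*y^2 + y*z - 5*x
trace(a^5 b^2 a) = trace(a) trace(a^3 b^2 a^2) - trace(a^3 b^2 a)   [square of a] = x^5*y*z - x^6 - x^4*y^2 - 4*x^3*y*z + 6*x^4 + 3*x^2*y^2 + 3*x*y*z - 9*x^2 - y^2 + 2
trace(b a b a) = trace(b a) trace(b a) - trace(1)   [split at a repeated b] = z^2 - 2
trace(a b a b a) = trace(a) trace(b a b a) - trace(b a b)   [square of a] = x*z^2 - y*z - x
trace(b a b a^3) = trace(a) trace(a b a b a) - trace(a b a b)   [square of a] = x^2*z^2 - x*y*z - x^2 - z^2 + 2
trace(a b a^4 b) = trace(a) trace(b a b a^3) - trace(b a b a^2)   [square of a] = x^3*z^2 - x^2*y*z - x^3 - 2*x*z^2 + y*z + 3*x
trace(b^2 a b a^4) = trace(b) trace(a b a^4 b) - trace(a b a^4)   [square of b] = x^3*y*z^2 - x^4*z - x^2*y^2*z - 2*x*y*z^2 + 3*x^2*z + y^2*z + x*y - z
trace(b^2 a b a^3) = trace(b) trace(a b a^3 b) - trace(a b a^3)   [square of b] = x^2*y*z^2 - x^3*z - x*y^2*z - y*z^2 + 2*x*z + y
trace(a^5 b^2 a b) = trace(a) trace(b^2 a b a^4) - trace(b^2 a b a^3)   [square of a] = x^4*y*z^2 - x^5*z - x^3*y^2*z - 3*x^2*y*z^2 + 4*x^3*z + 2*x*y^2*z + x^2*y + y*z^2 - 3*x*z - y
trace(b^-1 a^5 b^2 a) = trace(a^5 b^2 a) trace(b) - trace(a^5 b^2 a b)   [inverse elimination on b] = x^5*y^2*z - x^6*y - x^4*y^3 - x^4*y*z^2 + x^5*z - 3*x^3*y^2*z + 6*x^4*y + 3*x^2*y^3 + 3*x^2*y*z^2 - 4*x^3*z + x*y^2*z - 10*x^2*y - y^3 - y*z^2 + 3*x*z + 3*y
trace(a^-1 b^-1 a^5 b^2) = trace(b^-1 a^5 b^2) trace(a) - trace(b^-1 a^5 b^2 a)   [inverse elimination on a] = -x^5*y^2*z + x^6*y + x^4*y^3 + x^4*y*z^2 + 3*x^3*y^2*z - 7*x^4*y - 3*x^2*y^3 - 3*x^2*y*z^2 + x^3*z - x*y^2*z + 12*x^2*y + y^3 + y*z^2 - 2*x*z - 3*y
trace(a^-2 b^-1 a^5 b^2) = trace(a^-1 b^-1 a^5 b^2) trace(a) - trace(a^-1 b^-1 a^5 b^2 a)   [inverse elimination on a] = -x^6*y^2*z + x^7*y + x^5*y^3 + x^5*y*z^2 + 3*x^4*y^2*z - 7*x^5*y - 3*x^3*y^3 - 3*x^3*y*z^2 - x^2*y^2*z + 13*x^3*y + x*y^3 + x*y*z^2 + x^2*z - 5*x*y - z
trace(a b^2 a^-3 b^-1 a^4) = trace(a^-2 b^-1 a^5 b^2) trace(a) - trace(a^-2 b^-1 a^5 b^2 a)   [inverse elimination on a] = -x^7*y^2*z + x^8*y + x^6*y^3 + x^6*y*z^2 + 4*x^5*y^2*z - 8*x^6*y - 4*x^4*y^3 - 4*x^4*y*z^2 - 4*x^3*y^2*z + 20*x^4*y + 4*x^2*y^3 + 4*x^2*y*z^2 + x*y^2*z - 17*x^2*y - y^3 - y*z^2 + x*z + 3*y
trace(a^3 b a b^2) = trace(b) trace(a^3 b a b) - trace(a^3 b a)   [square of b] = x^2*y*z^2 - x^3*z - x*y^2*z - y*z^2 + 2*x*z + y
trace(a b a b^2 a) = trace(b) trace(a^2 b a b) - trace(a^2 b a)   [square of b] = x*y*z^2 - x^2*z - y^2*z + z
trace(b a^4 b a b) = trace(a) trace(a b a b^2 a^2) - trace(a b a b^2 a)   [square of a] = x^3*y*z^2 - x^4*z - x^2*y^2*z - 2*x*y*z^2 + 3*x^2*z + y^2*z + x*y - z
trace(b a^4 b a b^2) = trace(b) trace(b a^4 b a b) - trace(b a^4 b a)   [square of b] = x^3*y^2*z^2 - x^4*y*z - x^2*y^3*z - x^3*z^2 - 2*x*y^2*z^2 + 4*x^2*y*z + y^3*z + x^3 + x*y^2 + 2*x*z^2 - 2*y*z - 3*x
trace(b a b a b a) = trace(a b) trace(a b a b) - trace(a^-1 b^-1)   [split at a repeated a] = z^3 - 3*z
trace(b a b a b) = trace(b) trace(a b a b) - trace(a b a)   [square of b] = y*z^2 - x*z - y
trace(a b a^2 b a b) = trace(a) trace(b a b a b a) - trace(b a b a b)   [square of a] = x*z^3 - y*z^2 - 2*x*z + y
trace(a b a^2 b a) = trace(a) trace(b a^2 b a) - trace(b a^2 b)   [square of a] = x^2*z^2 - 2*x*y*z + y^2 - 2
trace(b a b^2 a b a^2) = trace(b) trace(a b a^2 b a b) - trace(a b a^2 b a)   [square of b] = x*y*z^3 - x^2*z^2 - y^2*z^2 + 2
trace(b a b^2 a b a) = trace(b) trace(a b a b a b) - trace(a b a b a)   [square of b] = y*z^3 - x*z^2 - 2*y*z + x
trace(b a b^2 a b a^3) = trace(a) trace(b a b^2 a b a^2) - trace(b a b^2 a b a)   [square of a] = x^2*y*z^3 - x^3*z^2 - x*y^2*z^2 - y*z^3 + x*z^2 + 2*y*z + x
trace(b a^4 b a b^2 a) = trace(a) trace(b a b^2 a b a^3) - trace(b a b^2 a b a^2)   [square of a] = x^3*y*z^3 - x^4*z^2 - x^2*y^2*z^2 - 2*x*y*z^3 + 2*x^2*z^2 + y^2*z^2 + 2*x*y*z + x^2 - 2
trace(a^4 b a b^2 a^-1 b) = trace(b a^4 b a b^2) trace(a) - trace(b a^4 b a b^2 a)   [inverse elimination on a] = x^4*y^2*z^2 - x^5*y*z - x^3*y^3*z - x^3*y*z^3 - x^2*y^2*z^2 + 4*x^3*y*z + x*y^3*z + 2*x*y*z^3 + x^4 + x^2*y^2 - y^2*z^2 - 4*x*y*z - 4*x^2 + 2
trace(b^-1 a^4 b a b^2 a^-1) = trace(a^4 b a b^2 a^-1) trace(b) - trace(a^4 b a b^2 a^-1 b)   [inverse elimination on b] = -x^4*y^2*z^2 + x^5*y*z + x^3*y^3*z + x^3*y*z^3 + 2*x^2*y^2*z^2 - 5*x^3*y*z - 2*x*y^3*z - 2*x*y*z^3 - x^4 - x^2*y^2 + 6*x*y*z + 4*x^2 + y^2 - 2
trace(b^-1 a^4 b a b^2 a^-2) = trace(b^-1 a^4 b a b^2 a^-1) trace(a) - trace(b^-1 a^4 b a b^2)   [inverse elimination on a] = -x^5*y^2*z^2 + x^6*y*z + x^4*y^3*z + x^4*y*z^3 + 2*x^3*y^2*z^2 - 5*x^4*y*z - 2*x^2*y^3*z - 2*x^2*y*z^3 - x^5 - x^3*y^2 - x^3*z^2 + 7*x^2*y*z + 5*x^3 + x*y^2 + 2*x*z^2 - y*z - 5*x
trace(a b^2 a^-3 b^-1 a^4 b) = trace(b^-1 a^4 b a b^2 a^-2) trace(a) - trace(b^-1 a^4 b a b^2 a^-1)   [inverse elimination on a] = -x^6*y^2*z^2 + x^7*y*z + x^5*y^3*z + x^5*y*z^3 + 3*x^4*y^2*z^2 - 6*x^5*y*z - 3*x^3*y^3*z - 3*x^3*y*z^3 - x^6 - x^4*y^2 - x^4*z^2 - 2*x^2*y^2*z^2 + 12*x^3*y*z + 2*x*y^3*z + 2*x*y*z^3 + 6*x^4 + 2*x^2*y^2 + 2*x^2*z^2 - 7*x*y*z - 9*x^2 - y^2 + 2
trace(a^2 b^-1 a b^2 a^-3 b^-1 a^2) = trace(a b^2 a^-3 b^-1 a^4) trace(b) - trace(a b^2 a^-3 b^-1 a^4 b)   [inverse elimination on b] = -x^7*y^3*z + x^8*y^2 + x^6*y^4 + 2*x^6*y^2*z^2 - x^7*y*z + 3*x^5*y^3*z - x^5*y*z^3 - 8*x^6*y^2 - 4*x^4*y^4 - 7*x^4*y^2*z^2 + 6*x^5*y*z - x^3*y^3*z + 3*x^3*y*z^3 + x^6 + 21*x^4*y^2 + x^4*z^2 + 4*x^2*y^4 + 6*x^2*y^2*z^2 - 12*x^3*y*z - x*y^3*z - 2*x*y*z^3 - 6*x^4 - 19*x^2*y^2 - 2*x^2*z^2 - y^4 - y^2*z^2 + 8*x*y*z + 9*x^2 + 4*y^2 - 2

-x^7*y^3*z + x^8*y^2 + x^6*y^4 + 2*x^6*y^2*z^2 - x^7*y*z + 3*x^5*y^3*z - x^5*y*z^3 - 8*x^6*y^2 - 4*x^4*y^4 - 7*x^4*y^2*z^2 + 6*x^5*y*z - x^3*y^3*z + 3*x^3*y*z^3 + x^6 + 21*x^4*y^2 + x^4*z^2 + 4*x^2*y^4 + 6*x^2*y^2*z^2 - 12*x^3*y*z - x*y^3*z - 2*x*y*z^3 - 6*x^4 - 19*x^2*y^2 - 2*x^2*z^2 - y^4 - y^2*z^2 + 8*x*y*z + 9*x^2 + 4*y^2 - 2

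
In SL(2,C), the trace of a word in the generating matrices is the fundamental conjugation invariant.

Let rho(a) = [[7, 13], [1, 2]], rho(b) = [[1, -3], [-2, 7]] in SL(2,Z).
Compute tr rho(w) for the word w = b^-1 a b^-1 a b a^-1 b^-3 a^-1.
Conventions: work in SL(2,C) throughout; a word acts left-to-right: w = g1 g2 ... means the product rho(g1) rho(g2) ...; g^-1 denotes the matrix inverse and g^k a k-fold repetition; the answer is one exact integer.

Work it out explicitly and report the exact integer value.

rho(b^-1) = [[7, 3], [2, 1]]
... * rho(a) = [[7, 13], [1, 2]]  ->  [[52, 97], [15, 28]]
... * rho(b^-1) = [[7, 3], [2, 1]]  ->  [[558, 253], [161, 73]]
... * rho(a) = [[7, 13], [1, 2]]  ->  [[4159, 7760], [1200, 2239]]
... * rho(b) = [[1, -3], [-2, 7]]  ->  [[-11361, 41843], [-3278, 12073]]
... * rho(a^-1) = [[2, -13], [-1, 7]]  ->  [[-64565, 440594], [-18629, 127125]]
... * rho(b^-1) = [[7, 3], [2, 1]]  ->  [[429233, 246899], [123847, 71238]]
... * rho(b^-1) = [[7, 3], [2, 1]]  ->  [[3498429, 1534598], [1009405, 442779]]
... * rho(b^-1) = [[7, 3], [2, 1]]  ->  [[27558199, 12029885], [7951393, 3470994]]
... * rho(a^-1) = [[2, -13], [-1, 7]]  ->  [[43086513, -274047392], [12431792, -79071151]]
tr = 43086513 + -79071151 = -35984638

-35984638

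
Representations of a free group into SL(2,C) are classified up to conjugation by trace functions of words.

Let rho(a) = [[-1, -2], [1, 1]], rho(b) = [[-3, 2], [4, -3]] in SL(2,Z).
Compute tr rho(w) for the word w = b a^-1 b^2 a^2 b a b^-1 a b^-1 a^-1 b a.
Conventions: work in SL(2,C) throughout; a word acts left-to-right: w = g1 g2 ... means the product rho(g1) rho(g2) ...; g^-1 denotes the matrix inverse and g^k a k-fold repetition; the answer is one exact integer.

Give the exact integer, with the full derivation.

500010

rho(b) = [[-3, 2], [4, -3]]
... * rho(a^-1) = [[1, 2], [-1, -1]]  ->  [[-5, -8], [7, 11]]
... * rho(b) = [[-3, 2], [4, -3]]  ->  [[-17, 14], [23, -19]]
... * rho(b) = [[-3, 2], [4, -3]]  ->  [[107, -76], [-145, 103]]
... * rho(a) = [[-1, -2], [1, 1]]  ->  [[-183, -290], [248, 393]]
... * rho(a) = [[-1, -2], [1, 1]]  ->  [[-107, 76], [145, -103]]
... * rho(b) = [[-3, 2], [4, -3]]  ->  [[625, -442], [-847, 599]]
... * rho(a) = [[-1, -2], [1, 1]]  ->  [[-1067, -1692], [1446, 2293]]
... * rho(b^-1) = [[-3, -2], [-4, -3]]  ->  [[9969, 7210], [-13510, -9771]]
... * rho(a) = [[-1, -2], [1, 1]]  ->  [[-2759, -12728], [3739, 17249]]
... * rho(b^-1) = [[-3, -2], [-4, -3]]  ->  [[59189, 43702], [-80213, -59225]]
... * rho(a^-1) = [[1, 2], [-1, -1]]  ->  [[15487, 74676], [-20988, -101201]]
... * rho(b) = [[-3, 2], [4, -3]]  ->  [[252243, -193054], [-341840, 261627]]
... * rho(a) = [[-1, -2], [1, 1]]  ->  [[-445297, -697540], [603467, 945307]]
tr = -445297 + 945307 = 500010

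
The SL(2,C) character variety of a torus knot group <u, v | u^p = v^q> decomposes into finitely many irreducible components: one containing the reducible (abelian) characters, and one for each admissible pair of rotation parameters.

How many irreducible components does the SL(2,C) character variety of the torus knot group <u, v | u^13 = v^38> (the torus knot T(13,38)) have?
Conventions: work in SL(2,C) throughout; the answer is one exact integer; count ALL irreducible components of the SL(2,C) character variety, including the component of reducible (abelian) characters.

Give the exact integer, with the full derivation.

223

For T(13,38): irreducibility forces the central element u^13 = v^38 to one of +I, -I.
So on each irreducible component the traces are pinned: tr(u) = 2*cos(pi*alpha/13) with 1 <= alpha <= 12, tr(v) = 2*cos(pi*beta/38) with 1 <= beta <= 37.
u^13 = (-1)^alpha I and v^38 = (-1)^beta I must agree, so alpha and beta have equal parity.
count pairs: odd alpha (6 choices) x odd beta (19), plus even alpha (6) x even beta (18): 6*19 + 6*18 = 222.
Total: 222 irreducible-character components + 1 reducible (abelian) component = 223.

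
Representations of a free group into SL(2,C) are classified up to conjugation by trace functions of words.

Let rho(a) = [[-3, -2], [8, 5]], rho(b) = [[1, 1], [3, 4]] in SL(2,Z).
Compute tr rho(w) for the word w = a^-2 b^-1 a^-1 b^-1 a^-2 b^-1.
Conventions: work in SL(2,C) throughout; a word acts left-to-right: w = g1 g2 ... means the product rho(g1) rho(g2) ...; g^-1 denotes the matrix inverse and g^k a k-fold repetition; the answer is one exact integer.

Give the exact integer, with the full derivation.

20606

rho(a^-1) = [[5, 2], [-8, -3]]
... * rho(a^-1) = [[5, 2], [-8, -3]]  ->  [[9, 4], [-16, -7]]
... * rho(b^-1) = [[4, -1], [-3, 1]]  ->  [[24, -5], [-43, 9]]
... * rho(a^-1) = [[5, 2], [-8, -3]]  ->  [[160, 63], [-287, -113]]
... * rho(b^-1) = [[4, -1], [-3, 1]]  ->  [[451, -97], [-809, 174]]
... * rho(a^-1) = [[5, 2], [-8, -3]]  ->  [[3031, 1193], [-5437, -2140]]
... * rho(a^-1) = [[5, 2], [-8, -3]]  ->  [[5611, 2483], [-10065, -4454]]
... * rho(b^-1) = [[4, -1], [-3, 1]]  ->  [[14995, -3128], [-26898, 5611]]
tr = 14995 + 5611 = 20606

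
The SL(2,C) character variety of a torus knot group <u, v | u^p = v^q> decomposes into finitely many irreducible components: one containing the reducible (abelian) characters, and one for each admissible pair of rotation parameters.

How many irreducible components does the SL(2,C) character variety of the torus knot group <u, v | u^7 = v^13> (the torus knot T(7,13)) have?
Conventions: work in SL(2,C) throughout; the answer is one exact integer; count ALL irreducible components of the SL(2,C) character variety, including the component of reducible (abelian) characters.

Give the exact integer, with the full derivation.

In the torus knot group T(7,13), u^7 = v^13 is central, so an irreducible representation sends it to +I or -I (Schur).
This locks tr(u) to 2*cos(pi*alpha/7), alpha in 1..6, and tr(v) to 2*cos(pi*beta/13), beta in 1..12, on each component of irreducible characters.
u^7 = (-1)^alpha I and v^13 = (-1)^beta I must agree, so alpha and beta have equal parity.
Enumerate parity-matched pairs: 3*6 odd-odd plus 3*6 even-even gives 36.
That is 36 components of irreducible characters, and with the reducible (abelian) component the total is 37.

37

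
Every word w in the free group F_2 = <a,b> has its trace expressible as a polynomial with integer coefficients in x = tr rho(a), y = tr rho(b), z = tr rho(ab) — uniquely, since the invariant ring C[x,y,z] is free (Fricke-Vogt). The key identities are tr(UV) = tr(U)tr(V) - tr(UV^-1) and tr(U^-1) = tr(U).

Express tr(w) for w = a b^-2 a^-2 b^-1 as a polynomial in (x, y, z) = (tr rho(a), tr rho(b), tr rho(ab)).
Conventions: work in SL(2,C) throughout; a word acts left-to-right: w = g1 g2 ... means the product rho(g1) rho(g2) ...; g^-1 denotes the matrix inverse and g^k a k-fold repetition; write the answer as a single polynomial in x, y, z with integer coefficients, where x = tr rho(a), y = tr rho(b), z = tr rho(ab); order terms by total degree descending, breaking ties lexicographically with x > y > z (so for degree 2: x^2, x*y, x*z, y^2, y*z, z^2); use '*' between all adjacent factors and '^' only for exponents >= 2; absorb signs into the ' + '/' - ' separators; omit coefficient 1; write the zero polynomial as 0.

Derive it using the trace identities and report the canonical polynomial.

reduce: trace(b^-1) = trace(b) = y
trace(a b a) = trace(a) trace(b a) - trace(b)   [square of a] = x*z - y
so trace(a b a b) = trace(b a) trace(b a) - trace(1)   [split at a repeated b] = z^2 - 2
trace(b a b^-1 a) = trace(a b a) trace(b) - trace(a b a b)   [inverse elimination on b] = x*y*z - y^2 - z^2 + 2
so trace(a b^-1 a^-1 b) = trace(b a b^-1) trace(a) - trace(b a b^-1 a)   [inverse elimination on a] = -x*y*z + x^2 + y^2 + z^2 - 2
trace(b^-1 a^-1 b^-1 a) = trace(a b^-1 a^-1) trace(b) - trace(a b^-1 a^-1 b)   [inverse elimination on b] = x*y*z - x^2 - z^2 + 2
reduce: trace(b^-1 a b^-2 a^-1) = trace(b^-1 a^-1 b^-1 a) trace(b) - trace(b^-1 a^-1 b^-1 a b)   [inverse elimination on b] = x*y^2*z - x^2*y - y*z^2 + y
reduce: trace(b^-1 a) = trace(a) trace(b) - trace(a b)   [inverse elimination on b] = x*y - z
trace(b^-2 a) = trace(b^-1 a) trace(b) - trace(b^-1 a b)   [inverse elimination on b] = x*y^2 - y*z - x
reduce: trace(b^-1 a b^-2) = trace(b^-2 a) trace(b) - trace(b^-2 a b)   [inverse elimination on b] = x*y^3 - y^2*z - 2*x*y + z
trace(a b^-2 a^-2 b^-1) = trace(b^-1 a b^-2 a^-1) trace(a) - trace(b^-1 a b^-2)   [inverse elimination on a] = x^2*y^2*z - x^3*y - x*y^3 - x*y*z^2 + y^2*z + 3*x*y - z

x^2*y^2*z - x^3*y - x*y^3 - x*y*z^2 + y^2*z + 3*x*y - z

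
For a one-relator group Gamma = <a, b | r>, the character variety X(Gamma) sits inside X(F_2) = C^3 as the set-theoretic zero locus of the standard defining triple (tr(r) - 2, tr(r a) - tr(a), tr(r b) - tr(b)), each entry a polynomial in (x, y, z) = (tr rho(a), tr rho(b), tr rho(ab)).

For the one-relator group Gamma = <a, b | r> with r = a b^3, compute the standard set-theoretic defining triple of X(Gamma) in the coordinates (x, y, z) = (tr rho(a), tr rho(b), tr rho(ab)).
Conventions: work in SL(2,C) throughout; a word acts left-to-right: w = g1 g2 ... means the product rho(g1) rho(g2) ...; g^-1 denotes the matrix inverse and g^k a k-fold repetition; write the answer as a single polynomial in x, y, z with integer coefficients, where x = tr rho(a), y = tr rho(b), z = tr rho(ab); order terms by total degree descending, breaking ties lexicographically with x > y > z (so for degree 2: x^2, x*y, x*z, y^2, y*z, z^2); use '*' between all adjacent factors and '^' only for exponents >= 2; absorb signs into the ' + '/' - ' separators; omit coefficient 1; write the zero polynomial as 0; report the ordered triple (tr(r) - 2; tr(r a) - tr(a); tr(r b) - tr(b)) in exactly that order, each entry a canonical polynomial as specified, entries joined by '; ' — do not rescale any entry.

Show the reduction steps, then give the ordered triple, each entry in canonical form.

y^2*z - x*y - z - 2; x*y^2*z - x^2*y - y^3 - x*z - x + 3*y; y^3*z - x*y^2 - 2*y*z + x - y

trace(a b^2) = trace(b) trace(a b) - trace(a)  (reduce the b square) = y*z - x
so trace(a b^3) = trace(b) trace(a b^2) - trace(a b)  (reduce the b square) = y^2*z - x*y - z
so trace(a^2 b) = trace(a) trace(b a) - trace(b) = x*z - y
reduce: trace(a^2) = trace(a) trace(a) - trace(1) = x^2 - 2
trace(b a^2 b) = trace(b) trace(a^2 b) - trace(a^2) = x*y*z - x^2 - y^2 + 2
so trace(a b^3 a) = trace(b) trace(b a^2 b) - trace(b a^2) = x*y^2*z - x^2*y - y^3 - x*z + 3*y
reduce: trace(a b^4) = trace(b) trace(b^2 a b) - trace(b^2 a) = y^3*z - x*y^2 - 2*y*z + x
assemble the triple (trace(r) - 2; trace(r a) - x; trace(r b) - y)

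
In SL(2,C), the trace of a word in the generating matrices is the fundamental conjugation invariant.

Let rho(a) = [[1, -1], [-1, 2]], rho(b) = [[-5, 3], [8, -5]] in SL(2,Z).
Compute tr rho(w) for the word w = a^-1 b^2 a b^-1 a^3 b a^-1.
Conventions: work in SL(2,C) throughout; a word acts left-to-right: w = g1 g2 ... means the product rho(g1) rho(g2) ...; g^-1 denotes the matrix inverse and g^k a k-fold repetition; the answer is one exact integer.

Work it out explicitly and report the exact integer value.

505

rho(a^-1) = [[2, 1], [1, 1]]
... * rho(b) = [[-5, 3], [8, -5]]  ->  [[-2, 1], [3, -2]]
... * rho(b) = [[-5, 3], [8, -5]]  ->  [[18, -11], [-31, 19]]
... * rho(a) = [[1, -1], [-1, 2]]  ->  [[29, -40], [-50, 69]]
... * rho(b^-1) = [[-5, -3], [-8, -5]]  ->  [[175, 113], [-302, -195]]
... * rho(a) = [[1, -1], [-1, 2]]  ->  [[62, 51], [-107, -88]]
... * rho(a) = [[1, -1], [-1, 2]]  ->  [[11, 40], [-19, -69]]
... * rho(a) = [[1, -1], [-1, 2]]  ->  [[-29, 69], [50, -119]]
... * rho(b) = [[-5, 3], [8, -5]]  ->  [[697, -432], [-1202, 745]]
... * rho(a^-1) = [[2, 1], [1, 1]]  ->  [[962, 265], [-1659, -457]]
tr = 962 + -457 = 505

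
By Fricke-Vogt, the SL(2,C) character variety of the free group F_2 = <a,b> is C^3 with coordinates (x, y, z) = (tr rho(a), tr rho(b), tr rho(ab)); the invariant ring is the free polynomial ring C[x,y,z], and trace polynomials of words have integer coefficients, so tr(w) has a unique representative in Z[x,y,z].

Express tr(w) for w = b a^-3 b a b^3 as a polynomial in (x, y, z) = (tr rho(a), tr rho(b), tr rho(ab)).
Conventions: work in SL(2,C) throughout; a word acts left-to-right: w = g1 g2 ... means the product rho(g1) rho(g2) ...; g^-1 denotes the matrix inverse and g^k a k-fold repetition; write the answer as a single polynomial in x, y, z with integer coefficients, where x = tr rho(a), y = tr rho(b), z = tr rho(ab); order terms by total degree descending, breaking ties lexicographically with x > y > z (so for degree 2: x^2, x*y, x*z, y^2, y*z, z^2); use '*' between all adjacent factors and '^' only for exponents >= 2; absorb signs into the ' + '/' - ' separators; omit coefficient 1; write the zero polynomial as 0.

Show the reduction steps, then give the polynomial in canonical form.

tr(b a b) = tr(b) * tr(a b) - tr(a)   [square of b] = y*z - x
tr(b a b^2) = tr(b) * tr(b a b) - tr(b a)   [square of b] = y^2*z - x*y - z
next, tr(b^3 a b) = tr(b) * tr(b a b^2) - tr(b a b)   [square of b] = y^3*z - x*y^2 - 2*y*z + x
and tr(b a b^4) = tr(b) * tr(b^3 a b) - tr(b^3 a)   [square of b] = y^4*z - x*y^3 - 3*y^2*z + 2*x*y + z
and tr(a b a b) = tr(a b) * tr(a b) - tr(1)   [split at a repeated a] = z^2 - 2
and tr(a b a) = tr(a) * tr(b a) - tr(b)   [square of a] = x*z - y
and tr(a b a b^2) = tr(b) * tr(a b a b) - tr(a b a)   [square of b] = y*z^2 - x*z - y
next, tr(a b a b^3) = tr(b) * tr(a b a b^2) - tr(a b a b)   [square of b] = y^2*z^2 - x*y*z - y^2 - z^2 + 2
tr(b a b^4 a) = tr(b) * tr(a b a b^3) - tr(a b a b^2)   [square of b] = y^3*z^2 - x*y^2*z - y^3 - 2*y*z^2 + x*z + 3*y
tr(b a b^4 a^-1) = tr(b a b^4) * tr(a) - tr(b a b^4 a)   [inverse elimination on a] = x*y^4*z - x^2*y^3 - y^3*z^2 - 2*x*y^2*z + 2*x^2*y + y^3 + 2*y*z^2 - 3*y
next, tr(a^-1 b a b^4 a^-1) = tr(b a b^4 a^-1) * tr(a) - tr(b a b^4)   [inverse elimination on a] = x^2*y^4*z - x^3*y^3 - x*y^3*z^2 - 2*x^2*y^2*z - y^4*z + 2*x^3*y + 2*x*y^3 + 2*x*y*z^2 + 3*y^2*z - 5*x*y - z
tr(b a^-3 b a b^3) = tr(a^-1 b a b^4 a^-1) * tr(a) - tr(a^-1 b a b^4)   [inverse elimination on a] = x^3*y^4*z - x^4*y^3 - x^2*y^3*z^2 - 2*x^3*y^2*z - 2*x*y^4*z + 2*x^4*y + 3*x^2*y^3 + 2*x^2*y*z^2 + y^3*z^2 + 5*x*y^2*z - 7*x^2*y - y^3 - 2*y*z^2 - x*z + 3*y

x^3*y^4*z - x^4*y^3 - x^2*y^3*z^2 - 2*x^3*y^2*z - 2*x*y^4*z + 2*x^4*y + 3*x^2*y^3 + 2*x^2*y*z^2 + y^3*z^2 + 5*x*y^2*z - 7*x^2*y - y^3 - 2*y*z^2 - x*z + 3*y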